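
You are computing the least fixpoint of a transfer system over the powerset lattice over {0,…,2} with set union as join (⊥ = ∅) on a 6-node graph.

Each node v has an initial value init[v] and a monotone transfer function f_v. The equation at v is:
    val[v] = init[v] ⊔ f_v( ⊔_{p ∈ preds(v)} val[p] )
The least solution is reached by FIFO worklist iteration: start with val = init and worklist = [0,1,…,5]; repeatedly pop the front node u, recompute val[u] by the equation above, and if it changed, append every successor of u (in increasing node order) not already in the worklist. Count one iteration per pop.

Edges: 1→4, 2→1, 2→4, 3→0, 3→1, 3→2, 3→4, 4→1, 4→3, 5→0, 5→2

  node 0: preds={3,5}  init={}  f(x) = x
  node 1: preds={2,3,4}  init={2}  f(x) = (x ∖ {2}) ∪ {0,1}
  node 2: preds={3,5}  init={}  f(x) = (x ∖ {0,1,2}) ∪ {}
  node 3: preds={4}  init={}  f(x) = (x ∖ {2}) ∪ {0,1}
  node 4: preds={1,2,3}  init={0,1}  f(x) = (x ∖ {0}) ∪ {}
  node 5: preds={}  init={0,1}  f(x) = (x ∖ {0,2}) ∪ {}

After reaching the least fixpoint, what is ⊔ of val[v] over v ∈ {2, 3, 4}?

Trace (10 dequeues):
  [1] u=0 | in {0,1} | out {0,1} | prev {} | push {}
  [2] u=1 | in {0,1} | out {0,1,2} | prev {2} | push {}
  [3] u=2 | in {0,1} | out {} | ==
  [4] u=3 | in {0,1} | out {0,1} | prev {} | push {0,1,2}
  [5] u=4 | in {0,1,2} | out {0,1,2} | prev {0,1} | push {3}
  [6] u=5 | in {} | out {0,1} | ==
  [7] u=0 | in {0,1} | out {0,1} | ==
  [8] u=1 | in {0,1,2} | out {0,1,2} | ==
  [9] u=2 | in {0,1} | out {} | ==
  [10] u=3 | in {0,1,2} | out {0,1} | ==

Converged values:
  [0] {0,1}
  [1] {0,1,2}
  [2] {}
  [3] {0,1}
  [4] {0,1,2}
  [5] {0,1}

{0,1,2}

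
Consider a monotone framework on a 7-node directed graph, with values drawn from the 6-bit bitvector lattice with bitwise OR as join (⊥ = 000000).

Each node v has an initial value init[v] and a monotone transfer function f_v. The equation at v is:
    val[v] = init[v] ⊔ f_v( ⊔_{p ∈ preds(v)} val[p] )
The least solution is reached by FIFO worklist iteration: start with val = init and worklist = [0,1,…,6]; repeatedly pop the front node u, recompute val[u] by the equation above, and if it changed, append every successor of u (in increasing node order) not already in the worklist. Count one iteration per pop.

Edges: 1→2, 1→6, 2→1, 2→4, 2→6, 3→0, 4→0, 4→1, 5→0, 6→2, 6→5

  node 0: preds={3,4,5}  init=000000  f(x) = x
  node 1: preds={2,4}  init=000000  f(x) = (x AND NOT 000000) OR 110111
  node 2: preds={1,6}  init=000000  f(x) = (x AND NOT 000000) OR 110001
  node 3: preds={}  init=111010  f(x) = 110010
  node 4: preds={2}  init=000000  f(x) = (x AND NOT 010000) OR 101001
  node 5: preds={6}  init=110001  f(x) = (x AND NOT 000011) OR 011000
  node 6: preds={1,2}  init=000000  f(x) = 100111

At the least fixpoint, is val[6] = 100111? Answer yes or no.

Iteration log — 15 steps:
  step 1. node 0  ⊔preds=111011  new=111011  old=000000  +wl: 
  step 2. node 1  ⊔preds=000000  new=110111  old=000000  +wl: 
  step 3. node 2  ⊔preds=110111  new=110111  old=000000  +wl: 1
  step 4. node 3  ⊔preds=000000  new=111010  stable
  step 5. node 4  ⊔preds=110111  new=101111  old=000000  +wl: 0
  step 6. node 5  ⊔preds=000000  new=111001  old=110001  +wl: 
  step 7. node 6  ⊔preds=110111  new=100111  old=000000  +wl: 2,5
  step 8. node 1  ⊔preds=111111  new=111111  old=110111  +wl: 6
  step 9. node 0  ⊔preds=111111  new=111111  old=111011  +wl: 
  step 10. node 2  ⊔preds=111111  new=111111  old=110111  +wl: 1,4
  step 11. node 5  ⊔preds=100111  new=111101  old=111001  +wl: 0
  step 12. node 6  ⊔preds=111111  new=100111  stable
  step 13. node 1  ⊔preds=111111  new=111111  stable
  step 14. node 4  ⊔preds=111111  new=101111  stable
  step 15. node 0  ⊔preds=111111  new=111111  stable

Least fixpoint reached:
  node 0: 111111
  node 1: 111111
  node 2: 111111
  node 3: 111010
  node 4: 101111
  node 5: 111101
  node 6: 100111

yes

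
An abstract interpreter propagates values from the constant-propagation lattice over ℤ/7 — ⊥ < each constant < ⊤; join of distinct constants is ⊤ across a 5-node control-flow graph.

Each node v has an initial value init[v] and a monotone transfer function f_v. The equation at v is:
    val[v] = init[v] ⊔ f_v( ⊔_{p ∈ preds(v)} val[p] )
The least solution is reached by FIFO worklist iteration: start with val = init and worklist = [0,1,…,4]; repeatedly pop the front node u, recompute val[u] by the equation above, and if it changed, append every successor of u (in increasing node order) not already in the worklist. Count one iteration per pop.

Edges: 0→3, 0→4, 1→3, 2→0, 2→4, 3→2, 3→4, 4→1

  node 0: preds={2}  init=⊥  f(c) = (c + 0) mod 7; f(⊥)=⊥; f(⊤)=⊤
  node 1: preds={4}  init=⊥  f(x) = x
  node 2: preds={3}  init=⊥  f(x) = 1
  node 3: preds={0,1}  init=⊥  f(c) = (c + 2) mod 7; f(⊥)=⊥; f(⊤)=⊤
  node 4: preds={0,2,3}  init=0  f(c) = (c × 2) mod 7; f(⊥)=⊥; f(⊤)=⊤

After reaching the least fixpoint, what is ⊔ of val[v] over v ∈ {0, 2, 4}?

Iteration log — 11 steps:
  step 1. node 0  ⊔preds=⊥  new=⊥  stable
  step 2. node 1  ⊔preds=0  new=0  old=⊥  +wl: 
  step 3. node 2  ⊔preds=⊥  new=1  old=⊥  +wl: 0
  step 4. node 3  ⊔preds=0  new=2  old=⊥  +wl: 2
  step 5. node 4  ⊔preds=⊤  new=⊤  old=0  +wl: 1
  step 6. node 0  ⊔preds=1  new=1  old=⊥  +wl: 3,4
  step 7. node 2  ⊔preds=2  new=1  stable
  step 8. node 1  ⊔preds=⊤  new=⊤  old=0  +wl: 
  step 9. node 3  ⊔preds=⊤  new=⊤  old=2  +wl: 2
  step 10. node 4  ⊔preds=⊤  new=⊤  stable
  step 11. node 2  ⊔preds=⊤  new=1  stable

Least fixpoint reached:
  node 0: 1
  node 1: ⊤
  node 2: 1
  node 3: ⊤
  node 4: ⊤

⊤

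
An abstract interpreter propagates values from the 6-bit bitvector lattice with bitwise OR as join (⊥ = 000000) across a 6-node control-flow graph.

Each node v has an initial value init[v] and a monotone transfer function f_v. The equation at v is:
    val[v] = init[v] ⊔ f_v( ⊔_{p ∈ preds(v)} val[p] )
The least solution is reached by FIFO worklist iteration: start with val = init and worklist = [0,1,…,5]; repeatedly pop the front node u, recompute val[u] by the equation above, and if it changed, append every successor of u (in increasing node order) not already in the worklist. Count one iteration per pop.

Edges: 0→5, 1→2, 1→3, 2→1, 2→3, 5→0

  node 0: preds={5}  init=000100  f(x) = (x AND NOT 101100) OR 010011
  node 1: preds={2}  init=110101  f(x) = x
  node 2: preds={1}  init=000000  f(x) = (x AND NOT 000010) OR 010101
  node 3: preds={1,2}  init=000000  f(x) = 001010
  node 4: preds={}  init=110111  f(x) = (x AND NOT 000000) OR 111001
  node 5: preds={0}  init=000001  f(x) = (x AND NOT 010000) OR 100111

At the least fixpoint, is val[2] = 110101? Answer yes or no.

Worklist (8 pops):
  #1 pop 0: in=000001 → 010111 (was 000100); enqueue []
  #2 pop 1: in=000000 → 110101 (no change)
  #3 pop 2: in=110101 → 110101 (was 000000); enqueue [1]
  #4 pop 3: in=110101 → 001010 (was 000000); enqueue []
  #5 pop 4: in=000000 → 111111 (was 110111); enqueue []
  #6 pop 5: in=010111 → 100111 (was 000001); enqueue [0]
  #7 pop 1: in=110101 → 110101 (no change)
  #8 pop 0: in=100111 → 010111 (no change)

Fixpoint:
  val[0] = 010111
  val[1] = 110101
  val[2] = 110101
  val[3] = 001010
  val[4] = 111111
  val[5] = 100111

yes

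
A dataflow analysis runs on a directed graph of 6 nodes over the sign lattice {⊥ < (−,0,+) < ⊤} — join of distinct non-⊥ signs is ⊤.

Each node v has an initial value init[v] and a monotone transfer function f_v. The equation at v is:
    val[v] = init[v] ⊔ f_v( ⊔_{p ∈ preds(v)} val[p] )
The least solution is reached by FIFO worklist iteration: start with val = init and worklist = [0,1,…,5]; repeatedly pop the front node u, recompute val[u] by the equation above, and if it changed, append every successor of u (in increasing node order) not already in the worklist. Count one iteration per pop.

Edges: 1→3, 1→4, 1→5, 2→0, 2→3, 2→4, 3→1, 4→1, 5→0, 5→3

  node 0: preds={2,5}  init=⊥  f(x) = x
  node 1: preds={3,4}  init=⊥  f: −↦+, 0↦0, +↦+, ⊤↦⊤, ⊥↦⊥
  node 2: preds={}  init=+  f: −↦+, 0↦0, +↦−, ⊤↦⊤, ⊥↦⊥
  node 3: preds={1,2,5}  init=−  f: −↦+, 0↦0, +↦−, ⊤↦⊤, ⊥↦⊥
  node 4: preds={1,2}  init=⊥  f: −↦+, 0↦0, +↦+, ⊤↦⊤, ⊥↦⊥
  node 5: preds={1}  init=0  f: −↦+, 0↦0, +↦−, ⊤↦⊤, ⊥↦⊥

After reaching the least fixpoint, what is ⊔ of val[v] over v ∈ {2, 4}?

Trace (12 dequeues):
  [1] u=0 | in ⊤ | out ⊤ | prev ⊥ | push {}
  [2] u=1 | in − | out + | prev ⊥ | push {}
  [3] u=2 | in ⊥ | out + | ==
  [4] u=3 | in ⊤ | out ⊤ | prev − | push {1}
  [5] u=4 | in + | out + | prev ⊥ | push {}
  [6] u=5 | in + | out ⊤ | prev 0 | push {0,3}
  [7] u=1 | in ⊤ | out ⊤ | prev + | push {4,5}
  [8] u=0 | in ⊤ | out ⊤ | ==
  [9] u=3 | in ⊤ | out ⊤ | ==
  [10] u=4 | in ⊤ | out ⊤ | prev + | push {1}
  [11] u=5 | in ⊤ | out ⊤ | ==
  [12] u=1 | in ⊤ | out ⊤ | ==

Converged values:
  [0] ⊤
  [1] ⊤
  [2] +
  [3] ⊤
  [4] ⊤
  [5] ⊤

⊤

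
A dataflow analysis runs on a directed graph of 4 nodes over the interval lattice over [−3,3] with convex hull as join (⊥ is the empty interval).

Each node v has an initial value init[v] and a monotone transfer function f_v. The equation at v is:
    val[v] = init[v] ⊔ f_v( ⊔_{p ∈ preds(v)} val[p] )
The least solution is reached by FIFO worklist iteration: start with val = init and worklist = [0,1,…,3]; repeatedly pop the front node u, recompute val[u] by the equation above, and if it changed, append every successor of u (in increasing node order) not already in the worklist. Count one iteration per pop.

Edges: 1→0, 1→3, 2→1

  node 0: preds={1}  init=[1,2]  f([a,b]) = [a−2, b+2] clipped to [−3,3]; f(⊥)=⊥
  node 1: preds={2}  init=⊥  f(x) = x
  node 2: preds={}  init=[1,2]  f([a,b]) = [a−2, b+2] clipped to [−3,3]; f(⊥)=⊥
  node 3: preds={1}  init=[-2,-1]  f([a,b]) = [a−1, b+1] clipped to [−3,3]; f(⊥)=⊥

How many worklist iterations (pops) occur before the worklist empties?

Trace (5 dequeues):
  [1] u=0 | in ⊥ | out [1,2] | ==
  [2] u=1 | in [1,2] | out [1,2] | prev ⊥ | push {0}
  [3] u=2 | in ⊥ | out [1,2] | ==
  [4] u=3 | in [1,2] | out [-2,3] | prev [-2,-1] | push {}
  [5] u=0 | in [1,2] | out [-1,3] | prev [1,2] | push {}

Converged values:
  [0] [-1,3]
  [1] [1,2]
  [2] [1,2]
  [3] [-2,3]

5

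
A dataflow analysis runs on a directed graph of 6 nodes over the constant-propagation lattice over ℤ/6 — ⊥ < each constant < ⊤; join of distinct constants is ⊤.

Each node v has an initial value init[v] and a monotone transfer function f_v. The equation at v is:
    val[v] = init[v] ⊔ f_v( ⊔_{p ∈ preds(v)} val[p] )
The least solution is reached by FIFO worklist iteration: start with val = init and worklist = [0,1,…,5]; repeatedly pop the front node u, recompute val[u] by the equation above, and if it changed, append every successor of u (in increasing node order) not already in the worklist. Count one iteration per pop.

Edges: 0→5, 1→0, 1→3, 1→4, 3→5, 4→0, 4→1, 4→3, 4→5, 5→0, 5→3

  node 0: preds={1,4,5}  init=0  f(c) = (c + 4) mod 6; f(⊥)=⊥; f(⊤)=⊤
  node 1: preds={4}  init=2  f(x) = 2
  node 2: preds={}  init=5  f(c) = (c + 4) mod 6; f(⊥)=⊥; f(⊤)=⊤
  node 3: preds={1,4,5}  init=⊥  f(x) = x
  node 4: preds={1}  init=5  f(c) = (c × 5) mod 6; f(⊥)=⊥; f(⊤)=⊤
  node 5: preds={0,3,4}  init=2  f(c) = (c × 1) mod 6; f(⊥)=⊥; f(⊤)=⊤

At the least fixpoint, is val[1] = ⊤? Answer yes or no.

Trace (9 dequeues):
  [1] u=0 | in ⊤ | out ⊤ | prev 0 | push {}
  [2] u=1 | in 5 | out 2 | ==
  [3] u=2 | in ⊥ | out 5 | ==
  [4] u=3 | in ⊤ | out ⊤ | prev ⊥ | push {}
  [5] u=4 | in 2 | out ⊤ | prev 5 | push {0,1,3}
  [6] u=5 | in ⊤ | out ⊤ | prev 2 | push {}
  [7] u=0 | in ⊤ | out ⊤ | ==
  [8] u=1 | in ⊤ | out 2 | ==
  [9] u=3 | in ⊤ | out ⊤ | ==

Converged values:
  [0] ⊤
  [1] 2
  [2] 5
  [3] ⊤
  [4] ⊤
  [5] ⊤

no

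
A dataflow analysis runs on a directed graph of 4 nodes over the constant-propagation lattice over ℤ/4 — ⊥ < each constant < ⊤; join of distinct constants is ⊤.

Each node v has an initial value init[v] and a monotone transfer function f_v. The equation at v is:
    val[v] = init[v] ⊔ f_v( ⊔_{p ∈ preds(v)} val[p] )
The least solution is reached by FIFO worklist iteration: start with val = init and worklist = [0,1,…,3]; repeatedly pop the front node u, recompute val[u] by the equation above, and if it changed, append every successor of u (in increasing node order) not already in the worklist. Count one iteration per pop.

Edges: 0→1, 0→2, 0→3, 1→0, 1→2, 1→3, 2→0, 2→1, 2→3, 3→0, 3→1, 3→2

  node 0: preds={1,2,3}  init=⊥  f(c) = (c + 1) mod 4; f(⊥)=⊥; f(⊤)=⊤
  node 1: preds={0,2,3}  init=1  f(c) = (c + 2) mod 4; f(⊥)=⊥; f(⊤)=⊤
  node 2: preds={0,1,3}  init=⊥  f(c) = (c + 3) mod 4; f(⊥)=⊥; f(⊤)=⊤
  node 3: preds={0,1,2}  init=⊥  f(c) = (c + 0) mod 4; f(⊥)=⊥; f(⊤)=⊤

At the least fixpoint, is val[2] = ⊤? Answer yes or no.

Worklist (8 pops):
  #1 pop 0: in=1 → 2 (was ⊥); enqueue []
  #2 pop 1: in=2 → ⊤ (was 1); enqueue [0]
  #3 pop 2: in=⊤ → ⊤ (was ⊥); enqueue [1]
  #4 pop 3: in=⊤ → ⊤ (was ⊥); enqueue [2]
  #5 pop 0: in=⊤ → ⊤ (was 2); enqueue [3]
  #6 pop 1: in=⊤ → ⊤ (no change)
  #7 pop 2: in=⊤ → ⊤ (no change)
  #8 pop 3: in=⊤ → ⊤ (no change)

Fixpoint:
  val[0] = ⊤
  val[1] = ⊤
  val[2] = ⊤
  val[3] = ⊤

yes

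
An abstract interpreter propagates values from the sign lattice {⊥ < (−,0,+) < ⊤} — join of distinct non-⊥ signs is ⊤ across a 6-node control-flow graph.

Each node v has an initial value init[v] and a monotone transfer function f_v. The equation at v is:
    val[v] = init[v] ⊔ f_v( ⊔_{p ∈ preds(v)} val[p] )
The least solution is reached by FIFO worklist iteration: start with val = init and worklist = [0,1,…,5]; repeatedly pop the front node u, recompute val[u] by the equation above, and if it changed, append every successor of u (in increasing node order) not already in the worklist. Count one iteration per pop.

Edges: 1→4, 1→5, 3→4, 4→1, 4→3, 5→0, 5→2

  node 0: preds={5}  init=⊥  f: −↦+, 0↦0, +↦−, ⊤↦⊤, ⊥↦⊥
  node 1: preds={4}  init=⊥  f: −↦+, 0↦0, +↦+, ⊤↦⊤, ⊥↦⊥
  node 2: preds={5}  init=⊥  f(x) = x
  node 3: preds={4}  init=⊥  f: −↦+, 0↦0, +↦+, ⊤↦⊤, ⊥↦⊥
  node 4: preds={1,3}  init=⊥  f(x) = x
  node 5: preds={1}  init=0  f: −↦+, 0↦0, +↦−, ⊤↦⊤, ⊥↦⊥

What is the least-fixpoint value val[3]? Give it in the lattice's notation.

Trace (6 dequeues):
  [1] u=0 | in 0 | out 0 | prev ⊥ | push {}
  [2] u=1 | in ⊥ | out ⊥ | ==
  [3] u=2 | in 0 | out 0 | prev ⊥ | push {}
  [4] u=3 | in ⊥ | out ⊥ | ==
  [5] u=4 | in ⊥ | out ⊥ | ==
  [6] u=5 | in ⊥ | out 0 | ==

Converged values:
  [0] 0
  [1] ⊥
  [2] 0
  [3] ⊥
  [4] ⊥
  [5] 0

⊥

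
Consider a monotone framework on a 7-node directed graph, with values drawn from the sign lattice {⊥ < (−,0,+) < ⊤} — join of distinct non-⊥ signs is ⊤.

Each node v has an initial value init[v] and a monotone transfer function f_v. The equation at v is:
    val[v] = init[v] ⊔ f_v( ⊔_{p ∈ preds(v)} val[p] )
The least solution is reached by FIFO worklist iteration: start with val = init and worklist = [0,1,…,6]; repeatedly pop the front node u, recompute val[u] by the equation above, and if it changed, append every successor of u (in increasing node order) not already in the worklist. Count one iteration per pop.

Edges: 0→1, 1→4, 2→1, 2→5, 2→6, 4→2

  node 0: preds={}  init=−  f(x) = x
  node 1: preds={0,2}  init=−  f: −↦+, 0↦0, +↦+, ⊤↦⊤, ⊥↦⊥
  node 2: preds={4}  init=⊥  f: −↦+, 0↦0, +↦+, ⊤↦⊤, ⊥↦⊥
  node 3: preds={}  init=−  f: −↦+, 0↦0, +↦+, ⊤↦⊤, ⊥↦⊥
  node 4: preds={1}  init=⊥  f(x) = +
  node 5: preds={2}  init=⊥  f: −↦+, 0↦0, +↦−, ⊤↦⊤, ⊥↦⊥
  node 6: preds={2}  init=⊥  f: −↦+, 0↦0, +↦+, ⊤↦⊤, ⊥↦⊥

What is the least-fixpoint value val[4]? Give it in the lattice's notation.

Worklist (11 pops):
  #1 pop 0: in=⊥ → − (no change)
  #2 pop 1: in=− → ⊤ (was −); enqueue []
  #3 pop 2: in=⊥ → ⊥ (no change)
  #4 pop 3: in=⊥ → − (no change)
  #5 pop 4: in=⊤ → + (was ⊥); enqueue [2]
  #6 pop 5: in=⊥ → ⊥ (no change)
  #7 pop 6: in=⊥ → ⊥ (no change)
  #8 pop 2: in=+ → + (was ⊥); enqueue [1,5,6]
  #9 pop 1: in=⊤ → ⊤ (no change)
  #10 pop 5: in=+ → − (was ⊥); enqueue []
  #11 pop 6: in=+ → + (was ⊥); enqueue []

Fixpoint:
  val[0] = −
  val[1] = ⊤
  val[2] = +
  val[3] = −
  val[4] = +
  val[5] = −
  val[6] = +

+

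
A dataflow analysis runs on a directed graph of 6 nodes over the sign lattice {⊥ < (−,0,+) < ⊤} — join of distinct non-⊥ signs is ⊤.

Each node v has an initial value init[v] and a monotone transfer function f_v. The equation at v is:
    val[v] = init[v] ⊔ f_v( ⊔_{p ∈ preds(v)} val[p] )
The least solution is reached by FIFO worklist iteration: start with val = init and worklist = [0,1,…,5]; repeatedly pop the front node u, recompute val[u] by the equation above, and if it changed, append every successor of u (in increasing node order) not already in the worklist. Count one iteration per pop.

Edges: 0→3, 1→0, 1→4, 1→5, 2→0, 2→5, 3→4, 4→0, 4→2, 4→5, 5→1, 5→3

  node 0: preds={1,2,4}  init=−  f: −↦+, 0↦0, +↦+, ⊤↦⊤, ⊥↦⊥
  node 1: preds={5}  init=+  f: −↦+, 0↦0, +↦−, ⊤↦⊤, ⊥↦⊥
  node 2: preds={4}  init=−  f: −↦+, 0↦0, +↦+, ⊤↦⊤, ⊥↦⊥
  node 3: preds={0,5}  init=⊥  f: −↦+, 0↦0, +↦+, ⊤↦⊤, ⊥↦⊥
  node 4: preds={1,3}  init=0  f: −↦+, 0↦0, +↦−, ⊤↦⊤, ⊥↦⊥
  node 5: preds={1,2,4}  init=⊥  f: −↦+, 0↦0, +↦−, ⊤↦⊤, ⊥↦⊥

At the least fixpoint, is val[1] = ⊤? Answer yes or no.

yes

Trace (13 dequeues):
  [1] u=0 | in ⊤ | out ⊤ | prev − | push {}
  [2] u=1 | in ⊥ | out + | ==
  [3] u=2 | in 0 | out ⊤ | prev − | push {0}
  [4] u=3 | in ⊤ | out ⊤ | prev ⊥ | push {}
  [5] u=4 | in ⊤ | out ⊤ | prev 0 | push {2}
  [6] u=5 | in ⊤ | out ⊤ | prev ⊥ | push {1,3}
  [7] u=0 | in ⊤ | out ⊤ | ==
  [8] u=2 | in ⊤ | out ⊤ | ==
  [9] u=1 | in ⊤ | out ⊤ | prev + | push {0,4,5}
  [10] u=3 | in ⊤ | out ⊤ | ==
  [11] u=0 | in ⊤ | out ⊤ | ==
  [12] u=4 | in ⊤ | out ⊤ | ==
  [13] u=5 | in ⊤ | out ⊤ | ==

Converged values:
  [0] ⊤
  [1] ⊤
  [2] ⊤
  [3] ⊤
  [4] ⊤
  [5] ⊤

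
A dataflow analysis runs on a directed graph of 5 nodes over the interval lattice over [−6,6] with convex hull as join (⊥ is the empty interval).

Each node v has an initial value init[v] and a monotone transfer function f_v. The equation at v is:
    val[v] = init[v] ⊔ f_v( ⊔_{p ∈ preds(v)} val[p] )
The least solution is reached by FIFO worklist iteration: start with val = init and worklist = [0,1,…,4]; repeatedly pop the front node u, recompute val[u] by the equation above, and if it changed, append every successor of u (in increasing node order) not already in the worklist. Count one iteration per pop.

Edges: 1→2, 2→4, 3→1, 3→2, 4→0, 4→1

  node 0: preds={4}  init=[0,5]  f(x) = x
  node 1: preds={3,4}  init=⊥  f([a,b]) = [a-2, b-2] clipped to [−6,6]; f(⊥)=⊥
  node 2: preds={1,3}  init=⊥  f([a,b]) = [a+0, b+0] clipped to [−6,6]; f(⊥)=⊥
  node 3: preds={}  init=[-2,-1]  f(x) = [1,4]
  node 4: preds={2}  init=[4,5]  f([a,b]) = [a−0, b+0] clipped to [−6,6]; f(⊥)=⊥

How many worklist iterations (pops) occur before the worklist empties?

11

Iteration log — 11 steps:
  step 1. node 0  ⊔preds=[4,5]  new=[0,5]  stable
  step 2. node 1  ⊔preds=[-2,5]  new=[-4,3]  old=⊥  +wl: 
  step 3. node 2  ⊔preds=[-4,3]  new=[-4,3]  old=⊥  +wl: 
  step 4. node 3  ⊔preds=⊥  new=[-2,4]  old=[-2,-1]  +wl: 1,2
  step 5. node 4  ⊔preds=[-4,3]  new=[-4,5]  old=[4,5]  +wl: 0
  step 6. node 1  ⊔preds=[-4,5]  new=[-6,3]  old=[-4,3]  +wl: 
  step 7. node 2  ⊔preds=[-6,4]  new=[-6,4]  old=[-4,3]  +wl: 4
  step 8. node 0  ⊔preds=[-4,5]  new=[-4,5]  old=[0,5]  +wl: 
  step 9. node 4  ⊔preds=[-6,4]  new=[-6,5]  old=[-4,5]  +wl: 0,1
  step 10. node 0  ⊔preds=[-6,5]  new=[-6,5]  old=[-4,5]  +wl: 
  step 11. node 1  ⊔preds=[-6,5]  new=[-6,3]  stable

Least fixpoint reached:
  node 0: [-6,5]
  node 1: [-6,3]
  node 2: [-6,4]
  node 3: [-2,4]
  node 4: [-6,5]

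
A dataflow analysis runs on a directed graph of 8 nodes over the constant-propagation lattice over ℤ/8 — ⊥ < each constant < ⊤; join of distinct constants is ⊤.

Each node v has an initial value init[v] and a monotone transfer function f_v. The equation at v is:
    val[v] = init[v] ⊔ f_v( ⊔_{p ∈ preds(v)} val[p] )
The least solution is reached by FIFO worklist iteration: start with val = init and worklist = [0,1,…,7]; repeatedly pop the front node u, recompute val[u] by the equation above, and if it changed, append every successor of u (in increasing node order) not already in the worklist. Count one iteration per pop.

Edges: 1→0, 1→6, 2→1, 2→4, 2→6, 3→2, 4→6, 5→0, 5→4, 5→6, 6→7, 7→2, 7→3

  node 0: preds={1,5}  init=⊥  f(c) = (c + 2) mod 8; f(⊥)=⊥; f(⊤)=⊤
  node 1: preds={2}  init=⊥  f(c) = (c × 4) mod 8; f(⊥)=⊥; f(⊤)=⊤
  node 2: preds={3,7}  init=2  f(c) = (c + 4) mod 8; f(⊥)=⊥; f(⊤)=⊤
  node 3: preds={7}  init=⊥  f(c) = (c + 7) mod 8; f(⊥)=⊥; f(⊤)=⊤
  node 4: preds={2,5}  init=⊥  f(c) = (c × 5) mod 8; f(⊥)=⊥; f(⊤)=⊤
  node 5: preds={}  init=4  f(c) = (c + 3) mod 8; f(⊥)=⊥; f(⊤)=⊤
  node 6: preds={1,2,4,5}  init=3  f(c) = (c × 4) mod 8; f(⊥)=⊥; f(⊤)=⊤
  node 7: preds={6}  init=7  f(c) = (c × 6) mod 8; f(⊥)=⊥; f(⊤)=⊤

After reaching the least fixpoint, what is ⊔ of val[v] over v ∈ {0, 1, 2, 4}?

⊤

Iteration log — 15 steps:
  step 1. node 0  ⊔preds=4  new=6  old=⊥  +wl: 
  step 2. node 1  ⊔preds=2  new=0  old=⊥  +wl: 0
  step 3. node 2  ⊔preds=7  new=⊤  old=2  +wl: 1
  step 4. node 3  ⊔preds=7  new=6  old=⊥  +wl: 2
  step 5. node 4  ⊔preds=⊤  new=⊤  old=⊥  +wl: 
  step 6. node 5  ⊔preds=⊥  new=4  stable
  step 7. node 6  ⊔preds=⊤  new=⊤  old=3  +wl: 
  step 8. node 7  ⊔preds=⊤  new=⊤  old=7  +wl: 3
  step 9. node 0  ⊔preds=⊤  new=⊤  old=6  +wl: 
  step 10. node 1  ⊔preds=⊤  new=⊤  old=0  +wl: 0,6
  step 11. node 2  ⊔preds=⊤  new=⊤  stable
  step 12. node 3  ⊔preds=⊤  new=⊤  old=6  +wl: 2
  step 13. node 0  ⊔preds=⊤  new=⊤  stable
  step 14. node 6  ⊔preds=⊤  new=⊤  stable
  step 15. node 2  ⊔preds=⊤  new=⊤  stable

Least fixpoint reached:
  node 0: ⊤
  node 1: ⊤
  node 2: ⊤
  node 3: ⊤
  node 4: ⊤
  node 5: 4
  node 6: ⊤
  node 7: ⊤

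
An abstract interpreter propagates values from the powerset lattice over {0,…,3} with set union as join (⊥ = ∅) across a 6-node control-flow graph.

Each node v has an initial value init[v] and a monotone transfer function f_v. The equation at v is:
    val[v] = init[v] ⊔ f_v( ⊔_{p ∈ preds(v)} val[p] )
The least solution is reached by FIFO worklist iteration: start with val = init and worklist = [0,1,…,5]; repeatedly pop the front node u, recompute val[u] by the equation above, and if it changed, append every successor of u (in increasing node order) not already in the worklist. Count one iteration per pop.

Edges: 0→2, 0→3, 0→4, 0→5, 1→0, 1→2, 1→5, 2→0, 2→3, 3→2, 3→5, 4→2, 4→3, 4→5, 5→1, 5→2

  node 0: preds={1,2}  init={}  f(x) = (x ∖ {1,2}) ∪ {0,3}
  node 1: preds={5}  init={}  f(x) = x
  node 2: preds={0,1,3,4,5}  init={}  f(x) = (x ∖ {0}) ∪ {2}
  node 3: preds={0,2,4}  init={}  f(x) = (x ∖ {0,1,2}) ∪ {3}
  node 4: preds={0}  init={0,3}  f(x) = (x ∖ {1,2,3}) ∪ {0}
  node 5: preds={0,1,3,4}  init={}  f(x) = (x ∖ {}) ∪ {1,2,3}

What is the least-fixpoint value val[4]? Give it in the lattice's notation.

{0,3}

Iteration log — 13 steps:
  step 1. node 0  ⊔preds={}  new={0,3}  old={}  +wl: 
  step 2. node 1  ⊔preds={}  new={}  stable
  step 3. node 2  ⊔preds={0,3}  new={2,3}  old={}  +wl: 0
  step 4. node 3  ⊔preds={0,2,3}  new={3}  old={}  +wl: 2
  step 5. node 4  ⊔preds={0,3}  new={0,3}  stable
  step 6. node 5  ⊔preds={0,3}  new={0,1,2,3}  old={}  +wl: 1
  step 7. node 0  ⊔preds={2,3}  new={0,3}  stable
  step 8. node 2  ⊔preds={0,1,2,3}  new={1,2,3}  old={2,3}  +wl: 0,3
  step 9. node 1  ⊔preds={0,1,2,3}  new={0,1,2,3}  old={}  +wl: 2,5
  step 10. node 0  ⊔preds={0,1,2,3}  new={0,3}  stable
  step 11. node 3  ⊔preds={0,1,2,3}  new={3}  stable
  step 12. node 2  ⊔preds={0,1,2,3}  new={1,2,3}  stable
  step 13. node 5  ⊔preds={0,1,2,3}  new={0,1,2,3}  stable

Least fixpoint reached:
  node 0: {0,3}
  node 1: {0,1,2,3}
  node 2: {1,2,3}
  node 3: {3}
  node 4: {0,3}
  node 5: {0,1,2,3}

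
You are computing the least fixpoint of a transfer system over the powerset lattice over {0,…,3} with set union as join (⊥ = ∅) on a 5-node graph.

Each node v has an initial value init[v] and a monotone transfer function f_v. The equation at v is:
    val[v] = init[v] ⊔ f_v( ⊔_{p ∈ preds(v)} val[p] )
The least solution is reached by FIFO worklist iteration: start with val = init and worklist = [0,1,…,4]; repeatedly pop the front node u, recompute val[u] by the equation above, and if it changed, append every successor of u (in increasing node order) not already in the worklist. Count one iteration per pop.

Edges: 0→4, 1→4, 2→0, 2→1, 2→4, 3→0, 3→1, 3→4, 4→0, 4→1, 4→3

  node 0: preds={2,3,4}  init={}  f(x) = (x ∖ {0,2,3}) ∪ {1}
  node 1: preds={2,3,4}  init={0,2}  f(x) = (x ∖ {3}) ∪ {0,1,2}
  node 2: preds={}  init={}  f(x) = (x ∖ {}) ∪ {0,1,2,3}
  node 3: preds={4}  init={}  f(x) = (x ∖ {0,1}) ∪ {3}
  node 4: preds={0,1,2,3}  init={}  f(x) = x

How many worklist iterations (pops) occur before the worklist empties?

11

Trace (11 dequeues):
  [1] u=0 | in {} | out {1} | prev {} | push {}
  [2] u=1 | in {} | out {0,1,2} | prev {0,2} | push {}
  [3] u=2 | in {} | out {0,1,2,3} | prev {} | push {0,1}
  [4] u=3 | in {} | out {3} | prev {} | push {}
  [5] u=4 | in {0,1,2,3} | out {0,1,2,3} | prev {} | push {3}
  [6] u=0 | in {0,1,2,3} | out {1} | ==
  [7] u=1 | in {0,1,2,3} | out {0,1,2} | ==
  [8] u=3 | in {0,1,2,3} | out {2,3} | prev {3} | push {0,1,4}
  [9] u=0 | in {0,1,2,3} | out {1} | ==
  [10] u=1 | in {0,1,2,3} | out {0,1,2} | ==
  [11] u=4 | in {0,1,2,3} | out {0,1,2,3} | ==

Converged values:
  [0] {1}
  [1] {0,1,2}
  [2] {0,1,2,3}
  [3] {2,3}
  [4] {0,1,2,3}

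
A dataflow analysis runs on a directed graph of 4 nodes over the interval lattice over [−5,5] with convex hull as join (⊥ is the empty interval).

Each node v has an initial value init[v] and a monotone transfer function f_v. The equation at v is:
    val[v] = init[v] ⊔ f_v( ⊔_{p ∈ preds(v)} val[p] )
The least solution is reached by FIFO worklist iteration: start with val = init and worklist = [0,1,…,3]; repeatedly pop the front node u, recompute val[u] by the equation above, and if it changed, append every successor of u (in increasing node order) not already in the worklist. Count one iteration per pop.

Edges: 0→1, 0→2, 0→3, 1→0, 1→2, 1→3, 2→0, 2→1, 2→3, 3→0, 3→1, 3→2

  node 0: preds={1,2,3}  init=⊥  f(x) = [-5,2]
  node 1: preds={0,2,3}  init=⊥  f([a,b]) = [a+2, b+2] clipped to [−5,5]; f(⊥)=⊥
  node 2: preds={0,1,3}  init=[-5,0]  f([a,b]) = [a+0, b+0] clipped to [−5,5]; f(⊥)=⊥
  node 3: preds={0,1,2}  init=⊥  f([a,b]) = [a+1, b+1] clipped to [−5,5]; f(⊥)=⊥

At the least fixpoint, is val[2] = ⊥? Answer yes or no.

no

Iteration log — 10 steps:
  step 1. node 0  ⊔preds=[-5,0]  new=[-5,2]  old=⊥  +wl: 
  step 2. node 1  ⊔preds=[-5,2]  new=[-3,4]  old=⊥  +wl: 0
  step 3. node 2  ⊔preds=[-5,4]  new=[-5,4]  old=[-5,0]  +wl: 1
  step 4. node 3  ⊔preds=[-5,4]  new=[-4,5]  old=⊥  +wl: 2
  step 5. node 0  ⊔preds=[-5,5]  new=[-5,2]  stable
  step 6. node 1  ⊔preds=[-5,5]  new=[-3,5]  old=[-3,4]  +wl: 0,3
  step 7. node 2  ⊔preds=[-5,5]  new=[-5,5]  old=[-5,4]  +wl: 1
  step 8. node 0  ⊔preds=[-5,5]  new=[-5,2]  stable
  step 9. node 3  ⊔preds=[-5,5]  new=[-4,5]  stable
  step 10. node 1  ⊔preds=[-5,5]  new=[-3,5]  stable

Least fixpoint reached:
  node 0: [-5,2]
  node 1: [-3,5]
  node 2: [-5,5]
  node 3: [-4,5]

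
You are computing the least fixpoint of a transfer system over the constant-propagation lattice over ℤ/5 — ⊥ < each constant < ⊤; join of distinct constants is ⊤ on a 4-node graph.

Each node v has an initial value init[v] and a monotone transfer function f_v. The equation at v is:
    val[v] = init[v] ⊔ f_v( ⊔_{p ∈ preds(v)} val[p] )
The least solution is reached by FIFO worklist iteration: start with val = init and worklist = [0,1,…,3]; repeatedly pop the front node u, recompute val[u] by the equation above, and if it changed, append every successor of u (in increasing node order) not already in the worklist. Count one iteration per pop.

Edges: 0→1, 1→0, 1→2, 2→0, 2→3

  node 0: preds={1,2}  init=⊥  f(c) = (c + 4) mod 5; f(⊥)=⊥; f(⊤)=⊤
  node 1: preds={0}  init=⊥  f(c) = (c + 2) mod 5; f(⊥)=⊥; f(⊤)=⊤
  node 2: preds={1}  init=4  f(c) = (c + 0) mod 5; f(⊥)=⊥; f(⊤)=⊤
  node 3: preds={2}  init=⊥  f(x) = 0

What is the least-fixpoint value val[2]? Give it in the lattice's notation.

Worklist (8 pops):
  #1 pop 0: in=4 → 3 (was ⊥); enqueue []
  #2 pop 1: in=3 → 0 (was ⊥); enqueue [0]
  #3 pop 2: in=0 → ⊤ (was 4); enqueue []
  #4 pop 3: in=⊤ → 0 (was ⊥); enqueue []
  #5 pop 0: in=⊤ → ⊤ (was 3); enqueue [1]
  #6 pop 1: in=⊤ → ⊤ (was 0); enqueue [0,2]
  #7 pop 0: in=⊤ → ⊤ (no change)
  #8 pop 2: in=⊤ → ⊤ (no change)

Fixpoint:
  val[0] = ⊤
  val[1] = ⊤
  val[2] = ⊤
  val[3] = 0

⊤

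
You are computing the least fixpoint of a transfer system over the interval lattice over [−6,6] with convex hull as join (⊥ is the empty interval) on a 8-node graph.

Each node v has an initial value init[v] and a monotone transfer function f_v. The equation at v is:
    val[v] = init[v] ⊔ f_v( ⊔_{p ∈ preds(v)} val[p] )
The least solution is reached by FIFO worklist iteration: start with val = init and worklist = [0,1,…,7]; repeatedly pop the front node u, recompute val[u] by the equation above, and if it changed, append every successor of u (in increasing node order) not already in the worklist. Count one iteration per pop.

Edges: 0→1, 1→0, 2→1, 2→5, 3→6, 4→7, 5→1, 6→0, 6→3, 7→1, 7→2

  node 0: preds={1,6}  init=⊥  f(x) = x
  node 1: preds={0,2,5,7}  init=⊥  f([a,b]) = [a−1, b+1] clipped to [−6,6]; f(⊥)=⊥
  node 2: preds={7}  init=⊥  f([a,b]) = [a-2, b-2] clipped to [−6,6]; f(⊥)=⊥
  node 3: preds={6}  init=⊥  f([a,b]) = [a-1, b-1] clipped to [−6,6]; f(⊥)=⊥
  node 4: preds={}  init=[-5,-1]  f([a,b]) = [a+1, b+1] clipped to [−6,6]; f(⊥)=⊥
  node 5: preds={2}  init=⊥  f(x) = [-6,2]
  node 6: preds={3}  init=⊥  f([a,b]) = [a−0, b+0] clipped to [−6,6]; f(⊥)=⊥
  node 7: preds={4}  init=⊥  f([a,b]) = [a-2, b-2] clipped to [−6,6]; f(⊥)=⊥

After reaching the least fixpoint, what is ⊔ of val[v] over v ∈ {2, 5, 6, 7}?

Trace (19 dequeues):
  [1] u=0 | in ⊥ | out ⊥ | ==
  [2] u=1 | in ⊥ | out ⊥ | ==
  [3] u=2 | in ⊥ | out ⊥ | ==
  [4] u=3 | in ⊥ | out ⊥ | ==
  [5] u=4 | in ⊥ | out [-5,-1] | ==
  [6] u=5 | in ⊥ | out [-6,2] | prev ⊥ | push {1}
  [7] u=6 | in ⊥ | out ⊥ | ==
  [8] u=7 | in [-5,-1] | out [-6,-3] | prev ⊥ | push {2}
  [9] u=1 | in [-6,2] | out [-6,3] | prev ⊥ | push {0}
  [10] u=2 | in [-6,-3] | out [-6,-5] | prev ⊥ | push {1,5}
  [11] u=0 | in [-6,3] | out [-6,3] | prev ⊥ | push {}
  [12] u=1 | in [-6,3] | out [-6,4] | prev [-6,3] | push {0}
  [13] u=5 | in [-6,-5] | out [-6,2] | ==
  [14] u=0 | in [-6,4] | out [-6,4] | prev [-6,3] | push {1}
  [15] u=1 | in [-6,4] | out [-6,5] | prev [-6,4] | push {0}
  [16] u=0 | in [-6,5] | out [-6,5] | prev [-6,4] | push {1}
  [17] u=1 | in [-6,5] | out [-6,6] | prev [-6,5] | push {0}
  [18] u=0 | in [-6,6] | out [-6,6] | prev [-6,5] | push {1}
  [19] u=1 | in [-6,6] | out [-6,6] | ==

Converged values:
  [0] [-6,6]
  [1] [-6,6]
  [2] [-6,-5]
  [3] ⊥
  [4] [-5,-1]
  [5] [-6,2]
  [6] ⊥
  [7] [-6,-3]

[-6,2]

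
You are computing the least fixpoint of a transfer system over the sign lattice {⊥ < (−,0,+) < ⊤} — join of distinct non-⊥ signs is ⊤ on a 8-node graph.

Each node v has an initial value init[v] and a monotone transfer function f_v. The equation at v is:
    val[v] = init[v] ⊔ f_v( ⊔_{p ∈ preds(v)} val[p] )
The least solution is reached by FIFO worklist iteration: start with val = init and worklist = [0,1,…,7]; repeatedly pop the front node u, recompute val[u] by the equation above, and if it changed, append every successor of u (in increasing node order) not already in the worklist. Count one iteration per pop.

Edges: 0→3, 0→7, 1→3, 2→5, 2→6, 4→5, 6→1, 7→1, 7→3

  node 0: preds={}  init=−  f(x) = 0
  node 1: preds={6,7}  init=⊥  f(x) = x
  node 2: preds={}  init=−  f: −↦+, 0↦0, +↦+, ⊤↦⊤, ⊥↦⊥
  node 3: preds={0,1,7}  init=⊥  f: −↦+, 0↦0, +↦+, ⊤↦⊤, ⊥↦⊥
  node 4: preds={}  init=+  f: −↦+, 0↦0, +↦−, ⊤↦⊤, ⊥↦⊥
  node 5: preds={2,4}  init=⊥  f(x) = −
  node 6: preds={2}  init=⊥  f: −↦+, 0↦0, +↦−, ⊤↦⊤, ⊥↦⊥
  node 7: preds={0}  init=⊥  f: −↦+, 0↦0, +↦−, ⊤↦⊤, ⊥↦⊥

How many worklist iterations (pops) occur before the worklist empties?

10

Worklist (10 pops):
  #1 pop 0: in=⊥ → ⊤ (was −); enqueue []
  #2 pop 1: in=⊥ → ⊥ (no change)
  #3 pop 2: in=⊥ → − (no change)
  #4 pop 3: in=⊤ → ⊤ (was ⊥); enqueue []
  #5 pop 4: in=⊥ → + (no change)
  #6 pop 5: in=⊤ → − (was ⊥); enqueue []
  #7 pop 6: in=− → + (was ⊥); enqueue [1]
  #8 pop 7: in=⊤ → ⊤ (was ⊥); enqueue [3]
  #9 pop 1: in=⊤ → ⊤ (was ⊥); enqueue []
  #10 pop 3: in=⊤ → ⊤ (no change)

Fixpoint:
  val[0] = ⊤
  val[1] = ⊤
  val[2] = −
  val[3] = ⊤
  val[4] = +
  val[5] = −
  val[6] = +
  val[7] = ⊤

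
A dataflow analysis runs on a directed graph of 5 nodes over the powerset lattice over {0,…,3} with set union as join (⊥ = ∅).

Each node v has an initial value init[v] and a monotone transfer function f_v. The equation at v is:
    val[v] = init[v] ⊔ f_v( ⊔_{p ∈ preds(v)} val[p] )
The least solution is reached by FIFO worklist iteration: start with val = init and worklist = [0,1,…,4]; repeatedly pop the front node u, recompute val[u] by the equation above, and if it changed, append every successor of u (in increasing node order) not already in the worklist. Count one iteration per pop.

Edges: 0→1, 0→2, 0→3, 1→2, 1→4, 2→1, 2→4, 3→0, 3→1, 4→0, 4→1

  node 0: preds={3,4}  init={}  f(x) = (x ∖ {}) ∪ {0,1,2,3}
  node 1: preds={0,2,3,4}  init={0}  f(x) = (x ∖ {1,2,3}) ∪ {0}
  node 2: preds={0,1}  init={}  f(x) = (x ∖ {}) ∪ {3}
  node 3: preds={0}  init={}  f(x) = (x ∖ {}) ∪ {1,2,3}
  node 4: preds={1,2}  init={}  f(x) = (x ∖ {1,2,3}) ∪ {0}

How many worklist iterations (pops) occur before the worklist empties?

Trace (7 dequeues):
  [1] u=0 | in {} | out {0,1,2,3} | prev {} | push {}
  [2] u=1 | in {0,1,2,3} | out {0} | ==
  [3] u=2 | in {0,1,2,3} | out {0,1,2,3} | prev {} | push {1}
  [4] u=3 | in {0,1,2,3} | out {0,1,2,3} | prev {} | push {0}
  [5] u=4 | in {0,1,2,3} | out {0} | prev {} | push {}
  [6] u=1 | in {0,1,2,3} | out {0} | ==
  [7] u=0 | in {0,1,2,3} | out {0,1,2,3} | ==

Converged values:
  [0] {0,1,2,3}
  [1] {0}
  [2] {0,1,2,3}
  [3] {0,1,2,3}
  [4] {0}

7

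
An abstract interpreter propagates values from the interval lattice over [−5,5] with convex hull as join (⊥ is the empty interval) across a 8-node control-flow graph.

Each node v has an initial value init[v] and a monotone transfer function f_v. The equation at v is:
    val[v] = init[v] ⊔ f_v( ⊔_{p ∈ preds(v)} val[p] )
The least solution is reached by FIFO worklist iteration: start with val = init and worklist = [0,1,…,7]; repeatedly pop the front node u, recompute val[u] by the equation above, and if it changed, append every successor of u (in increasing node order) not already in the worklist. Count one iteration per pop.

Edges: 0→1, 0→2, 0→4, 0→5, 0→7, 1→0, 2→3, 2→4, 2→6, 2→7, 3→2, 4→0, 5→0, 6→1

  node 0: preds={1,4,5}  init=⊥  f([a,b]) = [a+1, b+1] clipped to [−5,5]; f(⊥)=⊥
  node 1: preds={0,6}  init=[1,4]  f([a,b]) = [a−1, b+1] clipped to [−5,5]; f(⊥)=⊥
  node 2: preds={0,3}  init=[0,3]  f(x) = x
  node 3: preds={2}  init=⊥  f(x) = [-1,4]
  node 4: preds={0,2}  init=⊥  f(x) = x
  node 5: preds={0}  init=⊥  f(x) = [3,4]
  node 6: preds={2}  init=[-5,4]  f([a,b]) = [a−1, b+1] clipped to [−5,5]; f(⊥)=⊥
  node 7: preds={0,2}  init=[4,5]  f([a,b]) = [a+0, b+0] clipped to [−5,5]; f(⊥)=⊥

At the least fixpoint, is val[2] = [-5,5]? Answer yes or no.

no

Iteration log — 17 steps:
  step 1. node 0  ⊔preds=[1,4]  new=[2,5]  old=⊥  +wl: 
  step 2. node 1  ⊔preds=[-5,5]  new=[-5,5]  old=[1,4]  +wl: 0
  step 3. node 2  ⊔preds=[2,5]  new=[0,5]  old=[0,3]  +wl: 
  step 4. node 3  ⊔preds=[0,5]  new=[-1,4]  old=⊥  +wl: 2
  step 5. node 4  ⊔preds=[0,5]  new=[0,5]  old=⊥  +wl: 
  step 6. node 5  ⊔preds=[2,5]  new=[3,4]  old=⊥  +wl: 
  step 7. node 6  ⊔preds=[0,5]  new=[-5,5]  old=[-5,4]  +wl: 1
  step 8. node 7  ⊔preds=[0,5]  new=[0,5]  old=[4,5]  +wl: 
  step 9. node 0  ⊔preds=[-5,5]  new=[-4,5]  old=[2,5]  +wl: 4,5,7
  step 10. node 2  ⊔preds=[-4,5]  new=[-4,5]  old=[0,5]  +wl: 3,6
  step 11. node 1  ⊔preds=[-5,5]  new=[-5,5]  stable
  step 12. node 4  ⊔preds=[-4,5]  new=[-4,5]  old=[0,5]  +wl: 0
  step 13. node 5  ⊔preds=[-4,5]  new=[3,4]  stable
  step 14. node 7  ⊔preds=[-4,5]  new=[-4,5]  old=[0,5]  +wl: 
  step 15. node 3  ⊔preds=[-4,5]  new=[-1,4]  stable
  step 16. node 6  ⊔preds=[-4,5]  new=[-5,5]  stable
  step 17. node 0  ⊔preds=[-5,5]  new=[-4,5]  stable

Least fixpoint reached:
  node 0: [-4,5]
  node 1: [-5,5]
  node 2: [-4,5]
  node 3: [-1,4]
  node 4: [-4,5]
  node 5: [3,4]
  node 6: [-5,5]
  node 7: [-4,5]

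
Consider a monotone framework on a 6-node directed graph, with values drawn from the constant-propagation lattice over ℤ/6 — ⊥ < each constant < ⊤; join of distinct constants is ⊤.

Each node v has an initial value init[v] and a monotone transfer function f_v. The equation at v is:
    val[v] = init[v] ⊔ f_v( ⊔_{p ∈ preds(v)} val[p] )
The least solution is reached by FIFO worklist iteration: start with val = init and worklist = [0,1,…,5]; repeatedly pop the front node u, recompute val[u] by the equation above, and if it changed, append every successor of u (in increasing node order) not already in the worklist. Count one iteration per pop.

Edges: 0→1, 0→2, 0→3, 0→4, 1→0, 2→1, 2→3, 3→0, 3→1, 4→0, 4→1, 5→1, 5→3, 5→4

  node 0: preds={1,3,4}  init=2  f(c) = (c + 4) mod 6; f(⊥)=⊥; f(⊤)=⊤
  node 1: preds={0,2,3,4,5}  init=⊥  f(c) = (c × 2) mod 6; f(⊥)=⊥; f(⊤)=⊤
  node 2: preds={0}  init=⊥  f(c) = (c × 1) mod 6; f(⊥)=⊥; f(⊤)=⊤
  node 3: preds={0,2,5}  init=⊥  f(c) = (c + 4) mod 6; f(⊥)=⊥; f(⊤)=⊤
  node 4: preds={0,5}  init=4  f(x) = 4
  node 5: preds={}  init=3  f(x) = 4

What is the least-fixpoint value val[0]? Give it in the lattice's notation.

⊤

Iteration log — 13 steps:
  step 1. node 0  ⊔preds=4  new=2  stable
  step 2. node 1  ⊔preds=⊤  new=⊤  old=⊥  +wl: 0
  step 3. node 2  ⊔preds=2  new=2  old=⊥  +wl: 1
  step 4. node 3  ⊔preds=⊤  new=⊤  old=⊥  +wl: 
  step 5. node 4  ⊔preds=⊤  new=4  stable
  step 6. node 5  ⊔preds=⊥  new=⊤  old=3  +wl: 3,4
  step 7. node 0  ⊔preds=⊤  new=⊤  old=2  +wl: 2
  step 8. node 1  ⊔preds=⊤  new=⊤  stable
  step 9. node 3  ⊔preds=⊤  new=⊤  stable
  step 10. node 4  ⊔preds=⊤  new=4  stable
  step 11. node 2  ⊔preds=⊤  new=⊤  old=2  +wl: 1,3
  step 12. node 1  ⊔preds=⊤  new=⊤  stable
  step 13. node 3  ⊔preds=⊤  new=⊤  stable

Least fixpoint reached:
  node 0: ⊤
  node 1: ⊤
  node 2: ⊤
  node 3: ⊤
  node 4: 4
  node 5: ⊤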